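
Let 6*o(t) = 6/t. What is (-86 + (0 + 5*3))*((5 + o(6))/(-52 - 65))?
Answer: 2201/702 ≈ 3.1353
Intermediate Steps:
o(t) = 1/t (o(t) = (6/t)/6 = 1/t)
(-86 + (0 + 5*3))*((5 + o(6))/(-52 - 65)) = (-86 + (0 + 5*3))*((5 + 1/6)/(-52 - 65)) = (-86 + (0 + 15))*((5 + ⅙)/(-117)) = (-86 + 15)*((31/6)*(-1/117)) = -71*(-31/702) = 2201/702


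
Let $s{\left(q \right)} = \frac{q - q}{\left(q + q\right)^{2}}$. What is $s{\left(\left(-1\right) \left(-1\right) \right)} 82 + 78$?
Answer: $78$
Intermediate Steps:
$s{\left(q \right)} = 0$ ($s{\left(q \right)} = \frac{0}{\left(2 q\right)^{2}} = \frac{0}{4 q^{2}} = 0 \frac{1}{4 q^{2}} = 0$)
$s{\left(\left(-1\right) \left(-1\right) \right)} 82 + 78 = 0 \cdot 82 + 78 = 0 + 78 = 78$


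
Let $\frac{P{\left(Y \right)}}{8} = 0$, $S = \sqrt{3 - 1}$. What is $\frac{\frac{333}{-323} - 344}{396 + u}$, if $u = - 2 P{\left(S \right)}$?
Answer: $- \frac{111445}{127908} \approx -0.87129$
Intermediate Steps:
$S = \sqrt{2} \approx 1.4142$
$P{\left(Y \right)} = 0$ ($P{\left(Y \right)} = 8 \cdot 0 = 0$)
$u = 0$ ($u = \left(-2\right) 0 = 0$)
$\frac{\frac{333}{-323} - 344}{396 + u} = \frac{\frac{333}{-323} - 344}{396 + 0} = \frac{333 \left(- \frac{1}{323}\right) - 344}{396} = \left(- \frac{333}{323} - 344\right) \frac{1}{396} = \left(- \frac{111445}{323}\right) \frac{1}{396} = - \frac{111445}{127908}$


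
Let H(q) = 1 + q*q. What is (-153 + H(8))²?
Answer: 7744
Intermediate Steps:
H(q) = 1 + q²
(-153 + H(8))² = (-153 + (1 + 8²))² = (-153 + (1 + 64))² = (-153 + 65)² = (-88)² = 7744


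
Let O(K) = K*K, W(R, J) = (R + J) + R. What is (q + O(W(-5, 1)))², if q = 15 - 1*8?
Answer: 7744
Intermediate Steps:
W(R, J) = J + 2*R (W(R, J) = (J + R) + R = J + 2*R)
O(K) = K²
q = 7 (q = 15 - 8 = 7)
(q + O(W(-5, 1)))² = (7 + (1 + 2*(-5))²)² = (7 + (1 - 10)²)² = (7 + (-9)²)² = (7 + 81)² = 88² = 7744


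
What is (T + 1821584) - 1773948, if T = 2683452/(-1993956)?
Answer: 7915117047/166163 ≈ 47635.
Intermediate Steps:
T = -223621/166163 (T = 2683452*(-1/1993956) = -223621/166163 ≈ -1.3458)
(T + 1821584) - 1773948 = (-223621/166163 + 1821584) - 1773948 = 302679638571/166163 - 1773948 = 7915117047/166163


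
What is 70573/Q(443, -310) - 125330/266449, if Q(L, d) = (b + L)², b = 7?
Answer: -6575219723/53955922500 ≈ -0.12186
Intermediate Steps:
Q(L, d) = (7 + L)²
70573/Q(443, -310) - 125330/266449 = 70573/((7 + 443)²) - 125330/266449 = 70573/(450²) - 125330*1/266449 = 70573/202500 - 125330/266449 = -6575219723/53955922500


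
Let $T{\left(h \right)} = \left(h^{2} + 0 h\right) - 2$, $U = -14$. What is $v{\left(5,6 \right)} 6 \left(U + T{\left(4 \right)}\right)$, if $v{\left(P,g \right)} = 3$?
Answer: $0$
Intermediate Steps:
$T{\left(h \right)} = -2 + h^{2}$ ($T{\left(h \right)} = \left(h^{2} + 0\right) - 2 = h^{2} - 2 = -2 + h^{2}$)
$v{\left(5,6 \right)} 6 \left(U + T{\left(4 \right)}\right) = 3 \cdot 6 \left(-14 - \left(2 - 4^{2}\right)\right) = 18 \left(-14 + \left(-2 + 16\right)\right) = 18 \left(-14 + 14\right) = 18 \cdot 0 = 0$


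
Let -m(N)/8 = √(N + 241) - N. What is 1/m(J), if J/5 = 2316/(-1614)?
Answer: 259585/52779724 - 269*√16919831/105559448 ≈ -0.0055639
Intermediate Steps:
J = -1930/269 (J = 5*(2316/(-1614)) = 5*(2316*(-1/1614)) = 5*(-386/269) = -1930/269 ≈ -7.1747)
m(N) = -8*√(241 + N) + 8*N (m(N) = -8*(√(N + 241) - N) = -8*(√(241 + N) - N) = -8*√(241 + N) + 8*N)
1/m(J) = 1/(-8*√(241 - 1930/269) + 8*(-1930/269)) = 1/(-8*√16919831/269 - 15440/269) = 1/(-15440/269 - 8*√16919831/269)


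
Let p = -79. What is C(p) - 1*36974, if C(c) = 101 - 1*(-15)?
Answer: -36858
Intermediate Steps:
C(c) = 116 (C(c) = 101 + 15 = 116)
C(p) - 1*36974 = 116 - 1*36974 = 116 - 36974 = -36858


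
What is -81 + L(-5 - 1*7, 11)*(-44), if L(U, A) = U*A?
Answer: 5727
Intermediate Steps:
L(U, A) = A*U
-81 + L(-5 - 1*7, 11)*(-44) = -81 + (11*(-5 - 1*7))*(-44) = -81 + (11*(-5 - 7))*(-44) = -81 + (11*(-12))*(-44) = -81 - 132*(-44) = -81 + 5808 = 5727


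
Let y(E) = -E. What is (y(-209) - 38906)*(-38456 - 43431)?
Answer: 3168781239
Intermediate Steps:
(y(-209) - 38906)*(-38456 - 43431) = (-1*(-209) - 38906)*(-38456 - 43431) = (209 - 38906)*(-81887) = -38697*(-81887) = 3168781239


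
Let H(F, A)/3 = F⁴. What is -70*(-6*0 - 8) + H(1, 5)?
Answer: 563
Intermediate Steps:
H(F, A) = 3*F⁴
-70*(-6*0 - 8) + H(1, 5) = -70*(-6*0 - 8) + 3*1⁴ = -70*(0 - 8) + 3*1 = -70*(-8) + 3 = 560 + 3 = 563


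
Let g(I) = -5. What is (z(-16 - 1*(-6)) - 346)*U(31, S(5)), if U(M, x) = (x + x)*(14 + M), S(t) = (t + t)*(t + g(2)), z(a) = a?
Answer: 0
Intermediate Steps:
S(t) = 2*t*(-5 + t) (S(t) = (t + t)*(t - 5) = (2*t)*(-5 + t) = 2*t*(-5 + t))
U(M, x) = 2*x*(14 + M) (U(M, x) = (2*x)*(14 + M) = 2*x*(14 + M))
(z(-16 - 1*(-6)) - 346)*U(31, S(5)) = ((-16 - 1*(-6)) - 346)*(2*(2*5*(-5 + 5))*(14 + 31)) = ((-16 + 6) - 346)*(2*(2*5*0)*45) = (-10 - 346)*(2*0*45) = -356*0 = 0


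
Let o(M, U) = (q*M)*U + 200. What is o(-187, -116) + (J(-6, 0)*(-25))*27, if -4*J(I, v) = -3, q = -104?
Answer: -9025097/4 ≈ -2.2563e+6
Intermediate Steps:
J(I, v) = ¾ (J(I, v) = -¼*(-3) = ¾)
o(M, U) = 200 - 104*M*U (o(M, U) = (-104*M)*U + 200 = -104*M*U + 200 = 200 - 104*M*U)
o(-187, -116) + (J(-6, 0)*(-25))*27 = (200 - 104*(-187)*(-116)) + ((¾)*(-25))*27 = (200 - 2255968) - 75/4*27 = -2255768 - 2025/4 = -9025097/4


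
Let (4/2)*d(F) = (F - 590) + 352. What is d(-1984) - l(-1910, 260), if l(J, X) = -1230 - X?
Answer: 379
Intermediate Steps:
d(F) = -119 + F/2 (d(F) = ((F - 590) + 352)/2 = ((-590 + F) + 352)/2 = (-238 + F)/2 = -119 + F/2)
d(-1984) - l(-1910, 260) = (-119 + (1/2)*(-1984)) - (-1230 - 1*260) = (-119 - 992) - (-1230 - 260) = -1111 - 1*(-1490) = -1111 + 1490 = 379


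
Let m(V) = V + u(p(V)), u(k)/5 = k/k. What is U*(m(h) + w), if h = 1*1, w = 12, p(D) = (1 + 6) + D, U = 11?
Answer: 198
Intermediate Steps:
p(D) = 7 + D
h = 1
u(k) = 5 (u(k) = 5*(k/k) = 5*1 = 5)
m(V) = 5 + V (m(V) = V + 5 = 5 + V)
U*(m(h) + w) = 11*((5 + 1) + 12) = 11*(6 + 12) = 11*18 = 198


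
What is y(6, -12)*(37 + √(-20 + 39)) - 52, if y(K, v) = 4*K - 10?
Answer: 466 + 14*√19 ≈ 527.02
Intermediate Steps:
y(K, v) = -10 + 4*K
y(6, -12)*(37 + √(-20 + 39)) - 52 = (-10 + 4*6)*(37 + √(-20 + 39)) - 52 = (-10 + 24)*(37 + √19) - 52 = 14*(37 + √19) - 52 = (518 + 14*√19) - 52 = 466 + 14*√19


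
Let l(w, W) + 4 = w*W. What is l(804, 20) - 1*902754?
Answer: -886678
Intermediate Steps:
l(w, W) = -4 + W*w (l(w, W) = -4 + w*W = -4 + W*w)
l(804, 20) - 1*902754 = (-4 + 20*804) - 1*902754 = (-4 + 16080) - 902754 = 16076 - 902754 = -886678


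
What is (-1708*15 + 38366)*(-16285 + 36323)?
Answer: 255404348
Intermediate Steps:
(-1708*15 + 38366)*(-16285 + 36323) = (-25620 + 38366)*20038 = 12746*20038 = 255404348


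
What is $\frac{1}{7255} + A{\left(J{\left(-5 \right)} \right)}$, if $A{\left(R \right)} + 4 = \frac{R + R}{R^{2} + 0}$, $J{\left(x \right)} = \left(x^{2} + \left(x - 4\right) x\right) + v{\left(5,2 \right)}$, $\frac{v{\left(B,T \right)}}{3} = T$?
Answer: $- \frac{1095467}{275690} \approx -3.9735$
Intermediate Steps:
$v{\left(B,T \right)} = 3 T$
$J{\left(x \right)} = 6 + x^{2} + x \left(-4 + x\right)$ ($J{\left(x \right)} = \left(x^{2} + \left(x - 4\right) x\right) + 3 \cdot 2 = \left(x^{2} + \left(x - 4\right) x\right) + 6 = \left(x^{2} + \left(-4 + x\right) x\right) + 6 = \left(x^{2} + x \left(-4 + x\right)\right) + 6 = 6 + x^{2} + x \left(-4 + x\right)$)
$A{\left(R \right)} = -4 + \frac{2}{R}$ ($A{\left(R \right)} = -4 + \frac{R + R}{R^{2} + 0} = -4 + \frac{2 R}{R^{2}} = -4 + \frac{2}{R}$)
$\frac{1}{7255} + A{\left(J{\left(-5 \right)} \right)} = \frac{1}{7255} - \left(4 - \frac{2}{6 - -20 + 2 \left(-5\right)^{2}}\right) = \frac{1}{7255} - \left(4 - \frac{2}{6 + 20 + 2 \cdot 25}\right) = \frac{1}{7255} - \left(4 - \frac{2}{6 + 20 + 50}\right) = \frac{1}{7255} - \left(4 - \frac{2}{76}\right) = \frac{1}{7255} + \left(-4 + 2 \cdot \frac{1}{76}\right) = \frac{1}{7255} + \left(-4 + \frac{1}{38}\right) = \frac{1}{7255} - \frac{151}{38} = - \frac{1095467}{275690}$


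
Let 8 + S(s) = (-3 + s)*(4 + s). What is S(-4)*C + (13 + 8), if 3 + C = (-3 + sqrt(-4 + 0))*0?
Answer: 45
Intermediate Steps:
S(s) = -8 + (-3 + s)*(4 + s)
C = -3 (C = -3 + (-3 + sqrt(-4 + 0))*0 = -3 + (-3 + sqrt(-4))*0 = -3 + (-3 + 2*I)*0 = -3 + 0 = -3)
S(-4)*C + (13 + 8) = (-20 - 4 + (-4)**2)*(-3) + (13 + 8) = (-20 - 4 + 16)*(-3) + 21 = -8*(-3) + 21 = 24 + 21 = 45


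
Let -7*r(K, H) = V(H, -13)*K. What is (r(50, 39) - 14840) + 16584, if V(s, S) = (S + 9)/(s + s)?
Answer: 476212/273 ≈ 1744.4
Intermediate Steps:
V(s, S) = (9 + S)/(2*s) (V(s, S) = (9 + S)/((2*s)) = (9 + S)*(1/(2*s)) = (9 + S)/(2*s))
r(K, H) = 2*K/(7*H) (r(K, H) = -(9 - 13)/(2*H)*K/7 = -(1/2)*(-4)/H*K/7 = -(-2/H)*K/7 = -(-2)*K/(7*H) = 2*K/(7*H))
(r(50, 39) - 14840) + 16584 = ((2/7)*50/39 - 14840) + 16584 = ((2/7)*50*(1/39) - 14840) + 16584 = (100/273 - 14840) + 16584 = -4051220/273 + 16584 = 476212/273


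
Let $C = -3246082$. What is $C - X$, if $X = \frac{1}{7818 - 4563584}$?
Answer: $- \frac{14788390008811}{4555766} \approx -3.2461 \cdot 10^{6}$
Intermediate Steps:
$X = - \frac{1}{4555766}$ ($X = \frac{1}{-4555766} = - \frac{1}{4555766} \approx -2.195 \cdot 10^{-7}$)
$C - X = -3246082 - - \frac{1}{4555766} = -3246082 + \frac{1}{4555766} = - \frac{14788390008811}{4555766}$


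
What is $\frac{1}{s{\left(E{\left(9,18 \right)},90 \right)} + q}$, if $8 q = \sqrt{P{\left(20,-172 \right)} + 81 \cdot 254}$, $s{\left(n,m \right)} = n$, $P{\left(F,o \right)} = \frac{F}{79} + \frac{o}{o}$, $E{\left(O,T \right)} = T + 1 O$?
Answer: $\frac{15168}{228931} - \frac{8 \sqrt{14267795}}{686793} \approx 0.022257$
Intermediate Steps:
$E{\left(O,T \right)} = O + T$ ($E{\left(O,T \right)} = T + O = O + T$)
$P{\left(F,o \right)} = 1 + \frac{F}{79}$ ($P{\left(F,o \right)} = F \frac{1}{79} + 1 = \frac{F}{79} + 1 = 1 + \frac{F}{79}$)
$q = \frac{3 \sqrt{14267795}}{632}$ ($q = \frac{\sqrt{\left(1 + \frac{1}{79} \cdot 20\right) + 81 \cdot 254}}{8} = \frac{\sqrt{\left(1 + \frac{20}{79}\right) + 20574}}{8} = \frac{\sqrt{\frac{99}{79} + 20574}}{8} = \frac{\sqrt{\frac{1625445}{79}}}{8} = \frac{\frac{3}{79} \sqrt{14267795}}{8} = \frac{3 \sqrt{14267795}}{632} \approx 17.93$)
$\frac{1}{s{\left(E{\left(9,18 \right)},90 \right)} + q} = \frac{1}{\left(9 + 18\right) + \frac{3 \sqrt{14267795}}{632}} = \frac{1}{27 + \frac{3 \sqrt{14267795}}{632}}$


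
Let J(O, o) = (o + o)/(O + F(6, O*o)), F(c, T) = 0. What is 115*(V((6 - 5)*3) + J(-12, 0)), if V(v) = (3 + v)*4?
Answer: 2760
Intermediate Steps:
J(O, o) = 2*o/O (J(O, o) = (o + o)/(O + 0) = (2*o)/O = 2*o/O)
V(v) = 12 + 4*v
115*(V((6 - 5)*3) + J(-12, 0)) = 115*((12 + 4*((6 - 5)*3)) + 2*0/(-12)) = 115*((12 + 4*(1*3)) + 2*0*(-1/12)) = 115*((12 + 4*3) + 0) = 115*((12 + 12) + 0) = 115*(24 + 0) = 115*24 = 2760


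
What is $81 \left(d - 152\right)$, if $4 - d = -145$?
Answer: $-243$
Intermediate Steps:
$d = 149$ ($d = 4 - -145 = 4 + 145 = 149$)
$81 \left(d - 152\right) = 81 \left(149 - 152\right) = 81 \left(-3\right) = -243$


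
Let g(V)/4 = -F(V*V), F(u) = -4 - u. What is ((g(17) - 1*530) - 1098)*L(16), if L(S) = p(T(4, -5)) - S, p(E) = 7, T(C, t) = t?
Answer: 4104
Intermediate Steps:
g(V) = 16 + 4*V² (g(V) = 4*(-(-4 - V*V)) = 4*(-(-4 - V²)) = 4*(4 + V²) = 16 + 4*V²)
L(S) = 7 - S
((g(17) - 1*530) - 1098)*L(16) = (((16 + 4*17²) - 1*530) - 1098)*(7 - 1*16) = (((16 + 4*289) - 530) - 1098)*(7 - 16) = (((16 + 1156) - 530) - 1098)*(-9) = ((1172 - 530) - 1098)*(-9) = (642 - 1098)*(-9) = -456*(-9) = 4104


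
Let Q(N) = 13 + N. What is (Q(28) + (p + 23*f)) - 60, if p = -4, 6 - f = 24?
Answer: -437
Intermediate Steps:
f = -18 (f = 6 - 1*24 = 6 - 24 = -18)
(Q(28) + (p + 23*f)) - 60 = ((13 + 28) + (-4 + 23*(-18))) - 60 = (41 + (-4 - 414)) - 60 = (41 - 418) - 60 = -377 - 60 = -437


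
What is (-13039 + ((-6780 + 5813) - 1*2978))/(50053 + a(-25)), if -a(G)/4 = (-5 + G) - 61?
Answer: -16984/50417 ≈ -0.33687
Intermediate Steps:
a(G) = 264 - 4*G (a(G) = -4*((-5 + G) - 61) = -4*(-66 + G) = 264 - 4*G)
(-13039 + ((-6780 + 5813) - 1*2978))/(50053 + a(-25)) = (-13039 + ((-6780 + 5813) - 1*2978))/(50053 + (264 - 4*(-25))) = (-13039 + (-967 - 2978))/(50053 + (264 + 100)) = (-13039 - 3945)/(50053 + 364) = -16984/50417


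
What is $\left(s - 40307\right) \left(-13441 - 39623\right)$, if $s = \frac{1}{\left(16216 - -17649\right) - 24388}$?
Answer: $\frac{2252209726448}{1053} \approx 2.1389 \cdot 10^{9}$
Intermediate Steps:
$s = \frac{1}{9477}$ ($s = \frac{1}{\left(16216 + 17649\right) - 24388} = \frac{1}{33865 - 24388} = \frac{1}{9477} \approx 0.00010552$)
$\left(s - 40307\right) \left(-13441 - 39623\right) = \left(\frac{1}{9477} - 40307\right) \left(-13441 - 39623\right) = \left(- \frac{381989438}{9477}\right) \left(-53064\right) = \frac{2252209726448}{1053}$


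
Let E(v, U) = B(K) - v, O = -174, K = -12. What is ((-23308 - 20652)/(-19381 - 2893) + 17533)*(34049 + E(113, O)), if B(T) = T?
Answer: 946416603132/1591 ≈ 5.9486e+8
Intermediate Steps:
E(v, U) = -12 - v
((-23308 - 20652)/(-19381 - 2893) + 17533)*(34049 + E(113, O)) = ((-23308 - 20652)/(-19381 - 2893) + 17533)*(34049 + (-12 - 1*113)) = (-43960/(-22274) + 17533)*(34049 + (-12 - 113)) = (-43960*(-1/22274) + 17533)*(34049 - 125) = (3140/1591 + 17533)*33924 = (27898143/1591)*33924 = 946416603132/1591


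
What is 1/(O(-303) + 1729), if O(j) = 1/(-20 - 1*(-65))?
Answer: 45/77806 ≈ 0.00057836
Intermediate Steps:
O(j) = 1/45 (O(j) = 1/(-20 + 65) = 1/45)
1/(O(-303) + 1729) = 1/(1/45 + 1729) = 1/(77806/45) = 45/77806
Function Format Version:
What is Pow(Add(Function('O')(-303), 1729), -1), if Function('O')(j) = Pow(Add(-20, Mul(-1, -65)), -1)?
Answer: Rational(45, 77806) ≈ 0.00057836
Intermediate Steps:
Function('O')(j) = Rational(1, 45) (Function('O')(j) = Pow(Add(-20, 65), -1) = Pow(45, -1) = Rational(1, 45))
Pow(Add(Function('O')(-303), 1729), -1) = Pow(Add(Rational(1, 45), 1729), -1) = Pow(Rational(77806, 45), -1) = Rational(45, 77806)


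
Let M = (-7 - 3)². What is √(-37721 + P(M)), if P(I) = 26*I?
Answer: I*√35121 ≈ 187.41*I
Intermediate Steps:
M = 100 (M = (-10)² = 100)
√(-37721 + P(M)) = √(-37721 + 26*100) = √(-37721 + 2600) = √(-35121) = I*√35121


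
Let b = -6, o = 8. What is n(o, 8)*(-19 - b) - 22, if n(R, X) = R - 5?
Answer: -61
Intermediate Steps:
n(R, X) = -5 + R
n(o, 8)*(-19 - b) - 22 = (-5 + 8)*(-19 - 1*(-6)) - 22 = 3*(-19 + 6) - 22 = 3*(-13) - 22 = -39 - 22 = -61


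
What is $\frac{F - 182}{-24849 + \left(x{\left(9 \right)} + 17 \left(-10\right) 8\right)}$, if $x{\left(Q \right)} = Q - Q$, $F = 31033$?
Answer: $- \frac{30851}{26209} \approx -1.1771$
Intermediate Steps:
$x{\left(Q \right)} = 0$
$\frac{F - 182}{-24849 + \left(x{\left(9 \right)} + 17 \left(-10\right) 8\right)} = \frac{31033 - 182}{-24849 + \left(0 + 17 \left(-10\right) 8\right)} = \frac{30851}{-24849 + \left(0 - 1360\right)} = \frac{30851}{-24849 - 1360} = \frac{30851}{-26209} = 30851 \left(- \frac{1}{26209}\right) = - \frac{30851}{26209}$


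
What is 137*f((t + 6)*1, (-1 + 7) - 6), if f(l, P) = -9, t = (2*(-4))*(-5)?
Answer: -1233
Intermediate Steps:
t = 40 (t = -8*(-5) = 40)
137*f((t + 6)*1, (-1 + 7) - 6) = 137*(-9) = -1233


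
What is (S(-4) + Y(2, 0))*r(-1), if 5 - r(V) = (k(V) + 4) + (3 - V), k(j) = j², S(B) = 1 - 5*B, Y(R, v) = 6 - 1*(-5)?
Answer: -128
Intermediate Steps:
Y(R, v) = 11 (Y(R, v) = 6 + 5 = 11)
r(V) = -2 + V - V² (r(V) = 5 - ((V² + 4) + (3 - V)) = 5 - ((4 + V²) + (3 - V)) = 5 - (7 + V² - V) = 5 + (-7 + V - V²) = -2 + V - V²)
(S(-4) + Y(2, 0))*r(-1) = ((1 - 5*(-4)) + 11)*(-2 - 1 - 1*(-1)²) = ((1 + 20) + 11)*(-2 - 1 - 1*1) = (21 + 11)*(-2 - 1 - 1) = 32*(-4) = -128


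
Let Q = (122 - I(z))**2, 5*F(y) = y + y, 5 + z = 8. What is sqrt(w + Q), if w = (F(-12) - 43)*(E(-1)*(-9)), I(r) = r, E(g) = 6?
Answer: sqrt(418555)/5 ≈ 129.39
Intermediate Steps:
z = 3 (z = -5 + 8 = 3)
F(y) = 2*y/5 (F(y) = (y + y)/5 = (2*y)/5 = 2*y/5)
Q = 14161 (Q = (122 - 1*3)**2 = (122 - 3)**2 = 119**2 = 14161)
w = 12906/5 (w = ((2/5)*(-12) - 43)*(6*(-9)) = (-24/5 - 43)*(-54) = -239/5*(-54) = 12906/5 ≈ 2581.2)
sqrt(w + Q) = sqrt(12906/5 + 14161) = sqrt(83711/5) = sqrt(418555)/5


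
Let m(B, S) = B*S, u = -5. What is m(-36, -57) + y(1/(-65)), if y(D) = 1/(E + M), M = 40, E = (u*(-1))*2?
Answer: 102601/50 ≈ 2052.0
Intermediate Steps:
E = 10 (E = -5*(-1)*2 = 5*2 = 10)
y(D) = 1/50 (y(D) = 1/(10 + 40) = 1/50)
m(-36, -57) + y(1/(-65)) = -36*(-57) + 1/50 = 2052 + 1/50 = 102601/50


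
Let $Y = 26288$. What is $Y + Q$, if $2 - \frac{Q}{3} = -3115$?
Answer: $35639$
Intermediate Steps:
$Q = 9351$ ($Q = 6 - -9345 = 6 + 9345 = 9351$)
$Y + Q = 26288 + 9351 = 35639$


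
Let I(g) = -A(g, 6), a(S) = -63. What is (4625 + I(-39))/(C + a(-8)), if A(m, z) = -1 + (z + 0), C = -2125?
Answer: -1155/547 ≈ -2.1115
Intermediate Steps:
A(m, z) = -1 + z
I(g) = -5 (I(g) = -(-1 + 6) = -1*5 = -5)
(4625 + I(-39))/(C + a(-8)) = (4625 - 5)/(-2125 - 63) = 4620/(-2188) = 4620*(-1/2188) = -1155/547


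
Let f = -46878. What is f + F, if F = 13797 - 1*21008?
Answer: -54089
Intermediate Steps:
F = -7211 (F = 13797 - 21008 = -7211)
f + F = -46878 - 7211 = -54089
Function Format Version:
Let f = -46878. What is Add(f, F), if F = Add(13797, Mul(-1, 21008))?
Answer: -54089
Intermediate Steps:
F = -7211 (F = Add(13797, -21008) = -7211)
Add(f, F) = Add(-46878, -7211) = -54089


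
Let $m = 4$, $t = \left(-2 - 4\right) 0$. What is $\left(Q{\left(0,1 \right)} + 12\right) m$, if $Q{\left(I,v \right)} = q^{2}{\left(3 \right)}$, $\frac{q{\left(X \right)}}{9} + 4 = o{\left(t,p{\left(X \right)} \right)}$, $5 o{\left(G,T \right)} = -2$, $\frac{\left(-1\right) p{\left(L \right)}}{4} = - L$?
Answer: $\frac{158016}{25} \approx 6320.6$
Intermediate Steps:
$p{\left(L \right)} = 4 L$ ($p{\left(L \right)} = - 4 \left(- L\right) = 4 L$)
$t = 0$ ($t = \left(-6\right) 0 = 0$)
$o{\left(G,T \right)} = - \frac{2}{5}$ ($o{\left(G,T \right)} = \frac{1}{5} \left(-2\right) = - \frac{2}{5}$)
$q{\left(X \right)} = - \frac{198}{5}$ ($q{\left(X \right)} = -36 + 9 \left(- \frac{2}{5}\right) = -36 - \frac{18}{5} = - \frac{198}{5}$)
$Q{\left(I,v \right)} = \frac{39204}{25}$ ($Q{\left(I,v \right)} = \left(- \frac{198}{5}\right)^{2} = \frac{39204}{25}$)
$\left(Q{\left(0,1 \right)} + 12\right) m = \left(\frac{39204}{25} + 12\right) 4 = \frac{39504}{25} \cdot 4 = \frac{158016}{25}$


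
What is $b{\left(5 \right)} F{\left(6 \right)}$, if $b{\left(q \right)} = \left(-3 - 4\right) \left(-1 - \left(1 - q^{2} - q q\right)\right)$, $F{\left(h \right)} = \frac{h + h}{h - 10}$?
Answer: $1008$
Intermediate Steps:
$F{\left(h \right)} = \frac{2 h}{-10 + h}$
$b{\left(q \right)} = 14 - 14 q^{2}$ ($b{\left(q \right)} = - 7 \left(-1 + \left(\left(q^{2} + q^{2}\right) - 1\right)\right) = - 7 \left(-1 + \left(2 q^{2} - 1\right)\right) = - 7 \left(-1 + \left(-1 + 2 q^{2}\right)\right) = - 7 \left(-2 + 2 q^{2}\right) = 14 - 14 q^{2}$)
$b{\left(5 \right)} F{\left(6 \right)} = \left(14 - 14 \cdot 5^{2}\right) 2 \cdot 6 \frac{1}{-10 + 6} = \left(14 - 350\right) 2 \cdot 6 \frac{1}{-4} = \left(14 - 350\right) 2 \cdot 6 \left(- \frac{1}{4}\right) = \left(-336\right) \left(-3\right) = 1008$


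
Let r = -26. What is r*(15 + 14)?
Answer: -754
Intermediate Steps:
r*(15 + 14) = -26*(15 + 14) = -26*29 = -754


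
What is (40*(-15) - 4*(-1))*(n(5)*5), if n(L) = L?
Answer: -14900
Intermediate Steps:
(40*(-15) - 4*(-1))*(n(5)*5) = (40*(-15) - 4*(-1))*(5*5) = (-600 + 4)*25 = -596*25 = -14900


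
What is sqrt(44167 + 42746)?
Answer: 9*sqrt(1073) ≈ 294.81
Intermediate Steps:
sqrt(44167 + 42746) = sqrt(86913) = 9*sqrt(1073)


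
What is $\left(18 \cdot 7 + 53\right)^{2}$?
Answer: $32041$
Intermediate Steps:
$\left(18 \cdot 7 + 53\right)^{2} = \left(126 + 53\right)^{2} = 179^{2} = 32041$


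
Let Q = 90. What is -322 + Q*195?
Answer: 17228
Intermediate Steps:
-322 + Q*195 = -322 + 90*195 = -322 + 17550 = 17228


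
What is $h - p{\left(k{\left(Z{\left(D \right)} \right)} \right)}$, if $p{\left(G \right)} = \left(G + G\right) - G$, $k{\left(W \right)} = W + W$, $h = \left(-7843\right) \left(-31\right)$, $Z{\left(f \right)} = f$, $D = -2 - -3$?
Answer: $243131$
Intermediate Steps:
$D = 1$ ($D = -2 + 3 = 1$)
$h = 243133$
$k{\left(W \right)} = 2 W$
$p{\left(G \right)} = G$ ($p{\left(G \right)} = 2 G - G = G$)
$h - p{\left(k{\left(Z{\left(D \right)} \right)} \right)} = 243133 - 2 \cdot 1 = 243133 - 2 = 243131$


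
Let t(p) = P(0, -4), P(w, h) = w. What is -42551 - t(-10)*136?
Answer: -42551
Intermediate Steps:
t(p) = 0
-42551 - t(-10)*136 = -42551 - 0*136 = -42551 - 1*0 = -42551 + 0 = -42551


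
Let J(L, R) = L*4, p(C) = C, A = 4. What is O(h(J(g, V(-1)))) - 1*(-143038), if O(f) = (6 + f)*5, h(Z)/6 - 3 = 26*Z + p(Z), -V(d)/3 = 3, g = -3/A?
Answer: 140728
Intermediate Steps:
g = -¾ (g = -3/4 = -3*¼ = -¾ ≈ -0.75000)
V(d) = -9 (V(d) = -3*3 = -9)
J(L, R) = 4*L
h(Z) = 18 + 162*Z (h(Z) = 18 + 6*(26*Z + Z) = 18 + 6*(27*Z) = 18 + 162*Z)
O(f) = 30 + 5*f
O(h(J(g, V(-1)))) - 1*(-143038) = (30 + 5*(18 + 162*(4*(-¾)))) - 1*(-143038) = (30 + 5*(18 + 162*(-3))) + 143038 = (30 + 5*(18 - 486)) + 143038 = (30 + 5*(-468)) + 143038 = (30 - 2340) + 143038 = -2310 + 143038 = 140728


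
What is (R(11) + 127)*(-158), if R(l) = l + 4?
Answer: -22436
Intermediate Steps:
R(l) = 4 + l
(R(11) + 127)*(-158) = ((4 + 11) + 127)*(-158) = (15 + 127)*(-158) = 142*(-158) = -22436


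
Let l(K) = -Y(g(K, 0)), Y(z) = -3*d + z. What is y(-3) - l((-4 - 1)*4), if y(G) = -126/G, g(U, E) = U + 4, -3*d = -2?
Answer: 24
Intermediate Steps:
d = ⅔ (d = -⅓*(-2) = ⅔ ≈ 0.66667)
g(U, E) = 4 + U
Y(z) = -2 + z (Y(z) = -3*⅔ + z = -2 + z)
l(K) = -2 - K (l(K) = -(-2 + (4 + K)) = -(2 + K) = -2 - K)
y(-3) - l((-4 - 1)*4) = -126/(-3) - (-2 - (-4 - 1)*4) = -126*(-⅓) - (-2 - (-5)*4) = 42 - (-2 - 1*(-20)) = 42 - (-2 + 20) = 42 - 1*18 = 42 - 18 = 24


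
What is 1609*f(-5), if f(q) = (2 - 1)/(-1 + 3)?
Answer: 1609/2 ≈ 804.50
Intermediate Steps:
f(q) = ½ (f(q) = 1/2 = 1*(½) = ½)
1609*f(-5) = 1609*(½) = 1609/2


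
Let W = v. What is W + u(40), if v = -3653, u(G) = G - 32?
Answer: -3645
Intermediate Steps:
u(G) = -32 + G
W = -3653
W + u(40) = -3653 + (-32 + 40) = -3653 + 8 = -3645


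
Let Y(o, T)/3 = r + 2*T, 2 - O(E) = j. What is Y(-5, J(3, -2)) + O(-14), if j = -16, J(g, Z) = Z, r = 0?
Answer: 6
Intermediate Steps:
O(E) = 18 (O(E) = 2 - 1*(-16) = 2 + 16 = 18)
Y(o, T) = 6*T (Y(o, T) = 3*(0 + 2*T) = 3*(2*T) = 6*T)
Y(-5, J(3, -2)) + O(-14) = 6*(-2) + 18 = -12 + 18 = 6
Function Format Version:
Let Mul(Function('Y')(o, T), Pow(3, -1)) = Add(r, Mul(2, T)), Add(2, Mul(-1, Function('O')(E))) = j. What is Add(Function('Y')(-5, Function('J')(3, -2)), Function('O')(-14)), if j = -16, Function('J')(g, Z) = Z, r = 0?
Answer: 6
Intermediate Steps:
Function('O')(E) = 18 (Function('O')(E) = Add(2, Mul(-1, -16)) = Add(2, 16) = 18)
Function('Y')(o, T) = Mul(6, T) (Function('Y')(o, T) = Mul(3, Add(0, Mul(2, T))) = Mul(3, Mul(2, T)) = Mul(6, T))
Add(Function('Y')(-5, Function('J')(3, -2)), Function('O')(-14)) = Add(Mul(6, -2), 18) = Add(-12, 18) = 6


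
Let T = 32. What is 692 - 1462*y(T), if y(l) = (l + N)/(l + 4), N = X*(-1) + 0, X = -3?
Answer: -13129/18 ≈ -729.39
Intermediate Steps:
N = 3 (N = -3*(-1) + 0 = 3 + 0 = 3)
y(l) = (3 + l)/(4 + l) (y(l) = (l + 3)/(l + 4) = (3 + l)/(4 + l))
692 - 1462*y(T) = 692 - 1462*(3 + 32)/(4 + 32) = 692 - 1462*35/36 = 692 - 25585/18 = -13129/18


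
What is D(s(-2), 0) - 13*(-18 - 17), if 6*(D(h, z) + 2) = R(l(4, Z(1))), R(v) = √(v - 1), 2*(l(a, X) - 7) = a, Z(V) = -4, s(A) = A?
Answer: 453 + √2/3 ≈ 453.47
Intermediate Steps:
l(a, X) = 7 + a/2
R(v) = √(-1 + v)
D(h, z) = -2 + √2/3 (D(h, z) = -2 + √(-1 + (7 + (½)*4))/6 = -2 + √(-1 + (7 + 2))/6 = -2 + √(-1 + 9)/6 = -2 + √8/6 = -2 + (2*√2)/6 = -2 + √2/3)
D(s(-2), 0) - 13*(-18 - 17) = (-2 + √2/3) - 13*(-18 - 17) = (-2 + √2/3) - 13*(-35) = (-2 + √2/3) + 455 = 453 + √2/3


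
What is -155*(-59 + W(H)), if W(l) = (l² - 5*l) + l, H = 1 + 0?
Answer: 9610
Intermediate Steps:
H = 1
W(l) = l² - 4*l
-155*(-59 + W(H)) = -155*(-59 + 1*(-4 + 1)) = -155*(-59 + 1*(-3)) = -155*(-59 - 3) = -155*(-62) = 9610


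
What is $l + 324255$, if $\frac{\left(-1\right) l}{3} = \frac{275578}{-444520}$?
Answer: $\frac{72069329667}{222260} \approx 3.2426 \cdot 10^{5}$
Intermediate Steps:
$l = \frac{413367}{222260}$ ($l = - 3 \frac{275578}{-444520} = - 3 \cdot 275578 \left(- \frac{1}{444520}\right) = \left(-3\right) \left(- \frac{137789}{222260}\right) = \frac{413367}{222260} \approx 1.8598$)
$l + 324255 = \frac{413367}{222260} + 324255 = \frac{72069329667}{222260}$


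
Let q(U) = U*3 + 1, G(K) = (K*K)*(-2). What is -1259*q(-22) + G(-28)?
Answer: 80267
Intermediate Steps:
G(K) = -2*K² (G(K) = K²*(-2) = -2*K²)
q(U) = 1 + 3*U (q(U) = 3*U + 1 = 1 + 3*U)
-1259*q(-22) + G(-28) = -1259*(1 + 3*(-22)) - 2*(-28)² = -1259*(1 - 66) - 2*784 = -1259*(-65) - 1568 = 81835 - 1568 = 80267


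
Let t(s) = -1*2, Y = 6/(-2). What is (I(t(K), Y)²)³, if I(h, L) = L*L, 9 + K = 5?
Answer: 531441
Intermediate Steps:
Y = -3 (Y = 6*(-½) = -3)
K = -4 (K = -9 + 5 = -4)
t(s) = -2
I(h, L) = L²
(I(t(K), Y)²)³ = (((-3)²)²)³ = (9²)³ = 81³ = 531441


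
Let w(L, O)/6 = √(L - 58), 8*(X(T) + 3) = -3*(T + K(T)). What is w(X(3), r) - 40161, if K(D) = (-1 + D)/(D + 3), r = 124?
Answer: -40161 + 3*I*√249 ≈ -40161.0 + 47.339*I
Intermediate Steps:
K(D) = (-1 + D)/(3 + D)
X(T) = -3 - 3*T/8 - 3*(-1 + T)/(8*(3 + T)) (X(T) = -3 + (-3*(T + (-1 + T)/(3 + T)))/8 = -3 + (-3*T - 3*(-1 + T)/(3 + T))/8 = -3 + (-3*T/8 - 3*(-1 + T)/(8*(3 + T))) = -3 - 3*T/8 - 3*(-1 + T)/(8*(3 + T)))
w(L, O) = 6*√(-58 + L) (w(L, O) = 6*√(L - 58) = 6*√(-58 + L))
w(X(3), r) - 40161 = 6*√(-58 + 3*(-23 - 1*3² - 12*3)/(8*(3 + 3))) - 40161 = 6*√(-58 + (3/8)*(-23 - 1*9 - 36)/6) - 40161 = 6*√(-58 + (3/8)*(⅙)*(-23 - 9 - 36)) - 40161 = 6*√(-58 + (3/8)*(⅙)*(-68)) - 40161 = 6*√(-58 - 17/4) - 40161 = 6*√(-249/4) - 40161 = 6*(I*√249/2) - 40161 = 3*I*√249 - 40161 = -40161 + 3*I*√249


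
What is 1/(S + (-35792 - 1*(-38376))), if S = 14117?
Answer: 1/16701 ≈ 5.9877e-5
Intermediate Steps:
1/(S + (-35792 - 1*(-38376))) = 1/(14117 + (-35792 - 1*(-38376))) = 1/(14117 + (-35792 + 38376)) = 1/(14117 + 2584) = 1/16701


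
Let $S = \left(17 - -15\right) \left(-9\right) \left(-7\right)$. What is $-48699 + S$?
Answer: $-46683$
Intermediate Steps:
$S = 2016$ ($S = \left(17 + 15\right) \left(-9\right) \left(-7\right) = 32 \left(-9\right) \left(-7\right) = \left(-288\right) \left(-7\right) = 2016$)
$-48699 + S = -48699 + 2016 = -46683$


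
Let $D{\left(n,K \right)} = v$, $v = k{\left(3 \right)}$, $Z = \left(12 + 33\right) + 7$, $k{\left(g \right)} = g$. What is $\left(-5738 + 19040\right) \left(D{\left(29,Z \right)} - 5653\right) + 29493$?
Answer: $-75126807$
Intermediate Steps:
$Z = 52$ ($Z = 45 + 7 = 52$)
$v = 3$
$D{\left(n,K \right)} = 3$
$\left(-5738 + 19040\right) \left(D{\left(29,Z \right)} - 5653\right) + 29493 = \left(-5738 + 19040\right) \left(3 - 5653\right) + 29493 = 13302 \left(-5650\right) + 29493 = -75156300 + 29493 = -75126807$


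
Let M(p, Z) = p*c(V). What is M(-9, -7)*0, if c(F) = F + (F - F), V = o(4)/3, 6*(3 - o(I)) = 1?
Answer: 0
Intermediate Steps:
o(I) = 17/6 (o(I) = 3 - ⅙*1 = 3 - ⅙ = 17/6)
V = 17/18 (V = (17/6)/3 = (17/6)*(⅓) = 17/18 ≈ 0.94444)
c(F) = F (c(F) = F + 0 = F)
M(p, Z) = 17*p/18 (M(p, Z) = p*(17/18) = 17*p/18)
M(-9, -7)*0 = ((17/18)*(-9))*0 = -17/2*0 = 0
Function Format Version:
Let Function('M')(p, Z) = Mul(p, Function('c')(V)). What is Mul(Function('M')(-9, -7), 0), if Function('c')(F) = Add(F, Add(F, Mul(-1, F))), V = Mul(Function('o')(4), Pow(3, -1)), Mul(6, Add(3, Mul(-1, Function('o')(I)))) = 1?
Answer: 0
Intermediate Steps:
Function('o')(I) = Rational(17, 6) (Function('o')(I) = Add(3, Mul(Rational(-1, 6), 1)) = Add(3, Rational(-1, 6)) = Rational(17, 6))
V = Rational(17, 18) (V = Mul(Rational(17, 6), Pow(3, -1)) = Mul(Rational(17, 6), Rational(1, 3)) = Rational(17, 18) ≈ 0.94444)
Function('c')(F) = F (Function('c')(F) = Add(F, 0) = F)
Function('M')(p, Z) = Mul(Rational(17, 18), p) (Function('M')(p, Z) = Mul(p, Rational(17, 18)) = Mul(Rational(17, 18), p))
Mul(Function('M')(-9, -7), 0) = Mul(Mul(Rational(17, 18), -9), 0) = Mul(Rational(-17, 2), 0) = 0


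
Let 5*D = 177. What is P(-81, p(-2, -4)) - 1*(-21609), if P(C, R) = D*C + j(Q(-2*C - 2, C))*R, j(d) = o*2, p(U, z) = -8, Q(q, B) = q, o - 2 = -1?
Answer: 93628/5 ≈ 18726.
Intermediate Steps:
o = 1 (o = 2 - 1 = 1)
D = 177/5 (D = (⅕)*177 = 177/5 ≈ 35.400)
j(d) = 2 (j(d) = 1*2 = 2)
P(C, R) = 2*R + 177*C/5 (P(C, R) = 177*C/5 + 2*R = 2*R + 177*C/5)
P(-81, p(-2, -4)) - 1*(-21609) = (2*(-8) + (177/5)*(-81)) - 1*(-21609) = (-16 - 14337/5) + 21609 = -14417/5 + 21609 = 93628/5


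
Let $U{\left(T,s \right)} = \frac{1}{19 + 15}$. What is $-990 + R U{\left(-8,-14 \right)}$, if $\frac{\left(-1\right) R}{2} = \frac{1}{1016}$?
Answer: $- \frac{17099281}{17272} \approx -990.0$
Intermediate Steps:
$R = - \frac{1}{508}$ ($R = - \frac{2}{1016} = \left(-2\right) \frac{1}{1016} = - \frac{1}{508} \approx -0.0019685$)
$U{\left(T,s \right)} = \frac{1}{34}$
$-990 + R U{\left(-8,-14 \right)} = -990 - \frac{1}{17272} = - \frac{17099281}{17272}$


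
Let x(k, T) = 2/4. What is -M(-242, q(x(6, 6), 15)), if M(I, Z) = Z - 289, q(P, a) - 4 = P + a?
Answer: 539/2 ≈ 269.50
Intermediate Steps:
x(k, T) = 1/2 (x(k, T) = 2*(1/4) = 1/2)
q(P, a) = 4 + P + a (q(P, a) = 4 + (P + a) = 4 + P + a)
M(I, Z) = -289 + Z
-M(-242, q(x(6, 6), 15)) = -(-289 + (4 + 1/2 + 15)) = -(-289 + 39/2) = -1*(-539/2) = 539/2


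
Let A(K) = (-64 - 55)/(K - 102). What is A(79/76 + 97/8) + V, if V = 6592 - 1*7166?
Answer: -1104662/1929 ≈ -572.66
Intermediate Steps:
A(K) = -119/(-102 + K)
V = -574 (V = 6592 - 7166 = -574)
A(79/76 + 97/8) + V = -119/(-102 + (79/76 + 97/8)) - 574 = -119/(-102 + 2001/152) - 574 = -119/(-13503/152) - 574 = -119*(-152/13503) - 574 = 2584/1929 - 574 = -1104662/1929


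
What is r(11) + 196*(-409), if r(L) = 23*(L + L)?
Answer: -79658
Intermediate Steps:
r(L) = 46*L (r(L) = 23*(2*L) = 46*L)
r(11) + 196*(-409) = 46*11 + 196*(-409) = 506 - 80164 = -79658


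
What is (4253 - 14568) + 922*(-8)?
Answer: -17691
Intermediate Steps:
(4253 - 14568) + 922*(-8) = -10315 - 7376 = -17691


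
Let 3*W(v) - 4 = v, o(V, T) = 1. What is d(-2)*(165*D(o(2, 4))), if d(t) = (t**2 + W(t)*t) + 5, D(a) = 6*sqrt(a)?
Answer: 7590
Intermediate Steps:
W(v) = 4/3 + v/3
d(t) = 5 + t**2 + t*(4/3 + t/3) (d(t) = (t**2 + (4/3 + t/3)*t) + 5 = (t**2 + t*(4/3 + t/3)) + 5 = 5 + t**2 + t*(4/3 + t/3))
d(-2)*(165*D(o(2, 4))) = (5 + (4/3)*(-2) + (4/3)*(-2)**2)*(165*(6*sqrt(1))) = (5 - 8/3 + (4/3)*4)*(165*(6*1)) = (5 - 8/3 + 16/3)*(165*6) = (23/3)*990 = 7590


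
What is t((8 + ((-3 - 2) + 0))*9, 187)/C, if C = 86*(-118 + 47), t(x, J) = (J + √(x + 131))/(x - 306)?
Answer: 187/1703574 + √158/1703574 ≈ 0.00011715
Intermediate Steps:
t(x, J) = (J + √(131 + x))/(-306 + x)
C = -6106 (C = 86*(-71) = -6106)
t((8 + ((-3 - 2) + 0))*9, 187)/C = ((187 + √(131 + (8 + ((-3 - 2) + 0))*9))/(-306 + (8 + ((-3 - 2) + 0))*9))/(-6106) = ((187 + √(131 + (8 + (-5 + 0))*9))/(-306 + (8 + (-5 + 0))*9))*(-1/6106) = ((187 + √(131 + (8 - 5)*9))/(-306 + (8 - 5)*9))*(-1/6106) = ((187 + √(131 + 3*9))/(-306 + 3*9))*(-1/6106) = ((187 + √(131 + 27))/(-306 + 27))*(-1/6106) = ((187 + √158)/(-279))*(-1/6106) = -(187 + √158)/279*(-1/6106) = (-187/279 - √158/279)*(-1/6106) = 187/1703574 + √158/1703574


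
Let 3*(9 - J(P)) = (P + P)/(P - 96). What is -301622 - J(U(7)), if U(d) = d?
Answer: -80535491/267 ≈ -3.0163e+5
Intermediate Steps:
J(P) = 9 - 2*P/(3*(-96 + P)) (J(P) = 9 - (P + P)/(3*(P - 96)) = 9 - 2*P/(3*(-96 + P)))
-301622 - J(U(7)) = -301622 - (-2592 + 25*7)/(3*(-96 + 7)) = -301622 - (-2592 + 175)/(3*(-89)) = -301622 - (-1)*(-2417)/(3*89) = -301622 - 1*2417/267 = -301622 - 2417/267 = -80535491/267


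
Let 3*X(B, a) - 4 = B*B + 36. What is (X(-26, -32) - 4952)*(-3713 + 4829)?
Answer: -5260080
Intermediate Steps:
X(B, a) = 40/3 + B²/3 (X(B, a) = 4/3 + (B*B + 36)/3 = 4/3 + (B² + 36)/3 = 4/3 + (36 + B²)/3 = 4/3 + (12 + B²/3) = 40/3 + B²/3)
(X(-26, -32) - 4952)*(-3713 + 4829) = ((40/3 + (⅓)*(-26)²) - 4952)*(-3713 + 4829) = ((40/3 + (⅓)*676) - 4952)*1116 = ((40/3 + 676/3) - 4952)*1116 = (716/3 - 4952)*1116 = -14140/3*1116 = -5260080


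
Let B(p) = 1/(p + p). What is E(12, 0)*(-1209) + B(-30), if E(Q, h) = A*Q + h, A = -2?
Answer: 1740959/60 ≈ 29016.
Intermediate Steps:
E(Q, h) = h - 2*Q (E(Q, h) = -2*Q + h = h - 2*Q)
B(p) = 1/(2*p)
E(12, 0)*(-1209) + B(-30) = (0 - 2*12)*(-1209) + (1/2)/(-30) = (0 - 24)*(-1209) + (1/2)*(-1/30) = -24*(-1209) - 1/60 = 29016 - 1/60 = 1740959/60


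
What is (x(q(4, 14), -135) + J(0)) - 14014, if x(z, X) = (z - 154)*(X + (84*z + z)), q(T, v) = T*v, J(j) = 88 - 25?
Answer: -467201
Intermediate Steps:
J(j) = 63
x(z, X) = (-154 + z)*(X + 85*z)
(x(q(4, 14), -135) + J(0)) - 14014 = ((-52360*14 - 154*(-135) + 85*(4*14)² - 540*14) + 63) - 14014 = ((-13090*56 + 20790 + 85*56² - 135*56) + 63) - 14014 = ((-733040 + 20790 + 85*3136 - 7560) + 63) - 14014 = ((-733040 + 20790 + 266560 - 7560) + 63) - 14014 = (-453250 + 63) - 14014 = -453187 - 14014 = -467201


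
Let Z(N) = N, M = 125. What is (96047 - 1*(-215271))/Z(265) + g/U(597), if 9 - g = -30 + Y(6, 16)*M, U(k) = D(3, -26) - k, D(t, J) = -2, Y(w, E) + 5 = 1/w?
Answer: 1117854257/952410 ≈ 1173.7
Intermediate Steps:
Y(w, E) = -5 + 1/w
U(k) = -2 - k
g = 3859/6 (g = 9 - (-30 + (-5 + 1/6)*125) = 9 - (-30 + (-5 + ⅙)*125) = 9 - (-30 - 29/6*125) = 9 - (-30 - 3625/6) = 9 - 1*(-3805/6) = 9 + 3805/6 = 3859/6 ≈ 643.17)
(96047 - 1*(-215271))/Z(265) + g/U(597) = (96047 - 1*(-215271))/265 + 3859/(6*(-2 - 1*597)) = (96047 + 215271)*(1/265) + 3859/(6*(-2 - 597)) = 311318*(1/265) + (3859/6)/(-599) = 311318/265 + (3859/6)*(-1/599) = 311318/265 - 3859/3594 = 1117854257/952410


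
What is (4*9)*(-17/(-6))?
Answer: 102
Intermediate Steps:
(4*9)*(-17/(-6)) = 36*(-17*(-1/6)) = 36*(17/6) = 102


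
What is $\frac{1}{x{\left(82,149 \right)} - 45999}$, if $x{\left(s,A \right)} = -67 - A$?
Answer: $- \frac{1}{46215} \approx -2.1638 \cdot 10^{-5}$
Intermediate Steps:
$\frac{1}{x{\left(82,149 \right)} - 45999} = \frac{1}{\left(-67 - 149\right) - 45999} = \frac{1}{-216 - 45999} = \frac{1}{-46215} = - \frac{1}{46215}$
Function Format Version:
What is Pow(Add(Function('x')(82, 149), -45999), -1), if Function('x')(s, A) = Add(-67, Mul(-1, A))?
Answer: Rational(-1, 46215) ≈ -2.1638e-5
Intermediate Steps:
Pow(Add(Function('x')(82, 149), -45999), -1) = Pow(Add(Add(-67, Mul(-1, 149)), -45999), -1) = Pow(Add(Add(-67, -149), -45999), -1) = Pow(Add(-216, -45999), -1) = Pow(-46215, -1) = Rational(-1, 46215)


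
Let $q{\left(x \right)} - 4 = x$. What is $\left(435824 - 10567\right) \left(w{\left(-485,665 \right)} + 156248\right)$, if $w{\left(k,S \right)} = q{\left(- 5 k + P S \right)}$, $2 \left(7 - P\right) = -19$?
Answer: $\frac{144289274843}{2} \approx 7.2145 \cdot 10^{10}$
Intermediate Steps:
$P = \frac{33}{2}$ ($P = 7 - - \frac{19}{2} = 7 + \frac{19}{2} = \frac{33}{2} \approx 16.5$)
$q{\left(x \right)} = 4 + x$
$w{\left(k,S \right)} = 4 - 5 k + \frac{33 S}{2}$ ($w{\left(k,S \right)} = 4 + \left(- 5 k + \frac{33 S}{2}\right) = 4 - 5 k + \frac{33 S}{2}$)
$\left(435824 - 10567\right) \left(w{\left(-485,665 \right)} + 156248\right) = \left(435824 - 10567\right) \left(\left(4 - -2425 + \frac{33}{2} \cdot 665\right) + 156248\right) = 425257 \left(\left(4 + 2425 + \frac{21945}{2}\right) + 156248\right) = 425257 \left(\frac{26803}{2} + 156248\right) = 425257 \cdot \frac{339299}{2} = \frac{144289274843}{2}$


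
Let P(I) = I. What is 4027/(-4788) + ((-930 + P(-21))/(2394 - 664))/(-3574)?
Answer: -3111808519/3700537470 ≈ -0.84091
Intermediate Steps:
4027/(-4788) + ((-930 + P(-21))/(2394 - 664))/(-3574) = 4027/(-4788) + ((-930 - 21)/(2394 - 664))/(-3574) = 4027*(-1/4788) - 951/1730*(-1/3574) = -4027/4788 - 951*1/1730*(-1/3574) = -4027/4788 - 951/1730*(-1/3574) = -4027/4788 + 951/6183020 = -3111808519/3700537470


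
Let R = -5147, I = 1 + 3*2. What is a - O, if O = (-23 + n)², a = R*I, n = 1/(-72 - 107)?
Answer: -1171363113/32041 ≈ -36558.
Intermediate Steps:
I = 7 (I = 1 + 6 = 7)
n = -1/179 (n = 1/(-179) = -1/179 ≈ -0.0055866)
a = -36029 (a = -5147*7 = -36029)
O = 16957924/32041 (O = (-23 - 1/179)² = (-4118/179)² = 16957924/32041 ≈ 529.26)
a - O = -36029 - 1*16957924/32041 = -36029 - 16957924/32041 = -1171363113/32041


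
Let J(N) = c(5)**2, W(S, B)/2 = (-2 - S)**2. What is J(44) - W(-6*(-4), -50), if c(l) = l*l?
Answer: -727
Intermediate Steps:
W(S, B) = 2*(-2 - S)**2
c(l) = l**2
J(N) = 625 (J(N) = (5**2)**2 = 25**2 = 625)
J(44) - W(-6*(-4), -50) = 625 - 2*(2 - 6*(-4))**2 = 625 - 2*(2 + 24)**2 = 625 - 2*26**2 = 625 - 2*676 = 625 - 1*1352 = 625 - 1352 = -727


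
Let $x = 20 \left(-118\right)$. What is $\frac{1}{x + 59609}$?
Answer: $\frac{1}{57249} \approx 1.7468 \cdot 10^{-5}$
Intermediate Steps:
$x = -2360$
$\frac{1}{x + 59609} = \frac{1}{-2360 + 59609} = \frac{1}{57249}$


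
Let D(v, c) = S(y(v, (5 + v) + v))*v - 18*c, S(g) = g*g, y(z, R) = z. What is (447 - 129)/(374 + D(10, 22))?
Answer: 53/163 ≈ 0.32515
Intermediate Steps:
S(g) = g²
D(v, c) = v³ - 18*c (D(v, c) = v²*v - 18*c = v³ - 18*c)
(447 - 129)/(374 + D(10, 22)) = (447 - 129)/(374 + (10³ - 18*22)) = 318/(374 + (1000 - 396)) = 318/(374 + 604) = 318/978 = 318*(1/978) = 53/163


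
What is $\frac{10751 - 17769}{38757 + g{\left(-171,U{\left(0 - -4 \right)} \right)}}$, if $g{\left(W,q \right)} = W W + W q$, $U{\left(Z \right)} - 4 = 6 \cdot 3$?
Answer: $- \frac{3509}{32118} \approx -0.10925$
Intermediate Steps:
$U{\left(Z \right)} = 22$ ($U{\left(Z \right)} = 4 + 6 \cdot 3 = 4 + 18 = 22$)
$g{\left(W,q \right)} = W^{2} + W q$
$\frac{10751 - 17769}{38757 + g{\left(-171,U{\left(0 - -4 \right)} \right)}} = \frac{10751 - 17769}{38757 - 171 \left(-171 + 22\right)} = - \frac{7018}{38757 - -25479} = - \frac{7018}{38757 + 25479} = - \frac{7018}{64236} = \left(-7018\right) \frac{1}{64236} = - \frac{3509}{32118}$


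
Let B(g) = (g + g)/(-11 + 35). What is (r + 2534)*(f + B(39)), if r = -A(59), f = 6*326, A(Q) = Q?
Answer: 19396575/4 ≈ 4.8491e+6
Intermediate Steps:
f = 1956
B(g) = g/12 (B(g) = (2*g)/24 = (2*g)*(1/24) = g/12)
r = -59 (r = -1*59 = -59)
(r + 2534)*(f + B(39)) = (-59 + 2534)*(1956 + (1/12)*39) = 2475*(1956 + 13/4) = 2475*(7837/4) = 19396575/4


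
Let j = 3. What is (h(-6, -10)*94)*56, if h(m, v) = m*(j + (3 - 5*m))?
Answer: -1137024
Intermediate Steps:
h(m, v) = m*(6 - 5*m) (h(m, v) = m*(3 + (3 - 5*m)) = m*(6 - 5*m))
(h(-6, -10)*94)*56 = (-6*(6 - 5*(-6))*94)*56 = (-6*(6 + 30)*94)*56 = (-6*36*94)*56 = -216*94*56 = -20304*56 = -1137024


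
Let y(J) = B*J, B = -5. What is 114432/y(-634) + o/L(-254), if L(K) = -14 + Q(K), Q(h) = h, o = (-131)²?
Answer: -11866297/424780 ≈ -27.935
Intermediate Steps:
y(J) = -5*J
o = 17161
L(K) = -14 + K
114432/y(-634) + o/L(-254) = 114432/((-5*(-634))) + 17161/(-14 - 254) = 114432/3170 + 17161/(-268) = 114432*(1/3170) + 17161*(-1/268) = 57216/1585 - 17161/268 = -11866297/424780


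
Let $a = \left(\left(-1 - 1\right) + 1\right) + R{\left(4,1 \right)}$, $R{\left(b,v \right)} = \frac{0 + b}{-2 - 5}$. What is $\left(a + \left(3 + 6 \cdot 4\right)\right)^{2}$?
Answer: $\frac{31684}{49} \approx 646.61$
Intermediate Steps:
$R{\left(b,v \right)} = - \frac{b}{7}$ ($R{\left(b,v \right)} = \frac{b}{-7} = b \left(- \frac{1}{7}\right) = - \frac{b}{7}$)
$a = - \frac{11}{7}$ ($a = \left(\left(-1 - 1\right) + 1\right) - \frac{4}{7} = \left(-2 + 1\right) - \frac{4}{7} = -1 - \frac{4}{7} = - \frac{11}{7} \approx -1.5714$)
$\left(a + \left(3 + 6 \cdot 4\right)\right)^{2} = \left(- \frac{11}{7} + \left(3 + 6 \cdot 4\right)\right)^{2} = \left(- \frac{11}{7} + \left(3 + 24\right)\right)^{2} = \left(- \frac{11}{7} + 27\right)^{2} = \left(\frac{178}{7}\right)^{2} = \frac{31684}{49}$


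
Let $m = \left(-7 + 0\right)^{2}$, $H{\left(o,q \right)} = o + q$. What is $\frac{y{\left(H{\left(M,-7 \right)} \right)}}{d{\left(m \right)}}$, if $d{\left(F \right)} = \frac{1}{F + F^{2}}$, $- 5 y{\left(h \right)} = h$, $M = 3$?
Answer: $1960$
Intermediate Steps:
$m = 49$ ($m = \left(-7\right)^{2} = 49$)
$y{\left(h \right)} = - \frac{h}{5}$
$\frac{y{\left(H{\left(M,-7 \right)} \right)}}{d{\left(m \right)}} = \frac{\left(- \frac{1}{5}\right) \left(3 - 7\right)}{\frac{1}{49} \frac{1}{1 + 49}} = \frac{\left(- \frac{1}{5}\right) \left(-4\right)}{\frac{1}{49} \cdot \frac{1}{50}} = \frac{4}{5 \cdot \frac{1}{49} \cdot \frac{1}{50}} = \frac{4 \frac{1}{\frac{1}{2450}}}{5} = \frac{4}{5} \cdot 2450 = 1960$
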